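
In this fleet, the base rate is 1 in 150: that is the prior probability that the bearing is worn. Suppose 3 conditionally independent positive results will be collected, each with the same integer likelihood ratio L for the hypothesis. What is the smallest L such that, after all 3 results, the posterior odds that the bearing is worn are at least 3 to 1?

8

Prior odds = (1/150)/(149/150) = 1/149.
Target odds = 3.
Need L³ ≥ 3 ÷ (1/149) = 447.
7³ = 343 < 447 ≤ 512 = 8³, so L = 8.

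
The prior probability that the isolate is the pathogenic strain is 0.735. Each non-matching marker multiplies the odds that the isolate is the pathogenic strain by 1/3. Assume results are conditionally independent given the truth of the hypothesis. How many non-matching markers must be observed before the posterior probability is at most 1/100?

Prior odds: 0.735 ÷ 0.265 = 147/53.
Likelihood ratio per non-matching marker = 1/3.
Target odds: 0.01 ÷ 0.99 = 1/99.
Require (1/3)ⁿ ≤ 1/99 ÷ (147/53) = 53/14553.
(1/3)⁵ = 1/243 is still above 53/14553 but (1/3)⁶ = 1/729 is at or below it, so n = 6.

6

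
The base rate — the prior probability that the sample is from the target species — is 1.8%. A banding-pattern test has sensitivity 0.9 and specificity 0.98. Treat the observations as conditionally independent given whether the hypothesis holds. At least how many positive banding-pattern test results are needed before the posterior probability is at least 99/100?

3

Prior odds = 0.018/0.982 = 9/491.
False-positive rate = 1 − 0.98 = 0.02; likelihood ratio of a positive = 0.9/0.02 = 45.
Target odds: 0.99 ÷ 0.01 = 99.
Need (9/491) × 45ⁿ ≥ 99, i.e. 45ⁿ ≥ 5401.
45² = 2025 falls short of 5401 but 45³ = 91125 reaches it, so n = 3.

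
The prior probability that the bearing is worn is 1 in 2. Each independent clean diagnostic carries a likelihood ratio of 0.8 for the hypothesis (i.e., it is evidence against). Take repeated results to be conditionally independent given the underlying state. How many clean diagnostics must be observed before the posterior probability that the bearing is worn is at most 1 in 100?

21

Prior odds: 0.5 ÷ 0.5 = 1.
Likelihood ratio per clean diagnostic = 0.8.
Target odds: 0.01 ÷ 0.99 = 1/99.
Require 0.8ⁿ ≤ 1/99 ÷ 1 = 1/99.
0.8²⁰ ≈0.0115292 is still above 1/99 but 0.8²¹ ≈0.00922337 is at or below it, so n = 21.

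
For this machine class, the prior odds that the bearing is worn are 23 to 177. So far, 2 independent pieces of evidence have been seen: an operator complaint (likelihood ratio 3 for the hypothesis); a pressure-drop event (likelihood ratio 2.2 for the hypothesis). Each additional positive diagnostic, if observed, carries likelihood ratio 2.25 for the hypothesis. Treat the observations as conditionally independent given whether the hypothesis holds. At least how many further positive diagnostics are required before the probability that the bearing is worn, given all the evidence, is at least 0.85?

Prior odds = 23/177.
Combined Bayes factor of the evidence already in hand = 3 × 2.2 = 6.6.
Odds after that evidence = (23/177) × 6.6 = 253/295.
Target odds = 0.85/0.15 = 17/3.
Need 2.25ⁿ ≥ 17/3 ÷ (253/295) = 5015/759.
2.25² = 5.0625 falls short of 5015/759 but 2.25³ = 11.390625 reaches it, so n = 3.

3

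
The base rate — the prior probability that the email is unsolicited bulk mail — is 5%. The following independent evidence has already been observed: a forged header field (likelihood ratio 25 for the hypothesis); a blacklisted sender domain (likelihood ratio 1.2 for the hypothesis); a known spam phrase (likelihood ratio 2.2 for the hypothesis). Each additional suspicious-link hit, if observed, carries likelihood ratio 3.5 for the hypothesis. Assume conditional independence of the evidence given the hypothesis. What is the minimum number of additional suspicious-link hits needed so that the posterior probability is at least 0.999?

5

Prior odds = 0.05/0.95 = 1/19.
Combined Bayes factor of the evidence already in hand = 25 × 1.2 × 2.2 = 66.
Odds after that evidence = (1/19) × 66 = 66/19.
Target odds = 0.999/0.001 = 999.
Need 3.5ⁿ ≥ 999 ÷ (66/19) = 6327/22.
3.5⁴ = 150.0625 falls short of 6327/22 but 3.5⁵ = 525.21875 reaches it, so n = 5.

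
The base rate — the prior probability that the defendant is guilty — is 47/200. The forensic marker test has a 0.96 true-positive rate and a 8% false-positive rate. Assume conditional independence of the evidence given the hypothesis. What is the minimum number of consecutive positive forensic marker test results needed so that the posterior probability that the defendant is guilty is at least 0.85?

2

Prior odds: 0.235 ÷ 0.765 = 47/153.
Likelihood ratio of a positive result = 0.96/0.08 = 12.
Target odds: 0.85 ÷ 0.15 = 17/3.
Need (47/153) × 12ⁿ ≥ 17/3, i.e. 12ⁿ ≥ 867/47.
12¹ = 12 falls short of 867/47 but 12² = 144 reaches it, so n = 2.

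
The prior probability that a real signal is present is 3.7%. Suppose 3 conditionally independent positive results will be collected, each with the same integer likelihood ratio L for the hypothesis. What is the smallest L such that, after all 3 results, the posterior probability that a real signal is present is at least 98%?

Prior odds = 0.037/0.963 = 37/963.
Target odds = 0.98/0.02 = 49.
Need L³ ≥ 49 ÷ (37/963) = 47187/37.
10³ = 1000 < 47187/37 ≤ 1331 = 11³, so L = 11.

11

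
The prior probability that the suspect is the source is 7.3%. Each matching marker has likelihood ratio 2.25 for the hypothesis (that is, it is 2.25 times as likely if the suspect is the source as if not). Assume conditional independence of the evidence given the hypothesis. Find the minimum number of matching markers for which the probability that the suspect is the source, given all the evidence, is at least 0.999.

12

Prior odds = 0.073/0.927 = 73/927.
Likelihood ratio per matching marker = 2.25.
Target odds: 0.999 ÷ 0.001 = 999.
Need (73/927) × 2.25ⁿ ≥ 999, i.e. 2.25ⁿ ≥ 926073/73.
2.25¹¹ ≈7481.83 falls short of 926073/73 but 2.25¹² ≈16834.1 reaches it, so n = 12.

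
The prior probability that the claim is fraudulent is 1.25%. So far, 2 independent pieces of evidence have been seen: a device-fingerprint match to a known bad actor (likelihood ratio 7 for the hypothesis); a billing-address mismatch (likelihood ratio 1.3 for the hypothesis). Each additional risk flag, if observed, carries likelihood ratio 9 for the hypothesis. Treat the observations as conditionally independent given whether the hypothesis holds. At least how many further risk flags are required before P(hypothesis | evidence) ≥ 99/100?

Prior odds = 0.0125/0.9875 = 1/79.
Combined Bayes factor of the evidence already in hand = 7 × 1.3 = 9.1.
Odds after that evidence = (1/79) × 9.1 = 91/790.
Target odds = 0.99/0.01 = 99.
Need 9ⁿ ≥ 99 ÷ (91/790) = 78210/91.
9³ = 729 falls short of 78210/91 but 9⁴ = 6561 reaches it, so n = 4.

4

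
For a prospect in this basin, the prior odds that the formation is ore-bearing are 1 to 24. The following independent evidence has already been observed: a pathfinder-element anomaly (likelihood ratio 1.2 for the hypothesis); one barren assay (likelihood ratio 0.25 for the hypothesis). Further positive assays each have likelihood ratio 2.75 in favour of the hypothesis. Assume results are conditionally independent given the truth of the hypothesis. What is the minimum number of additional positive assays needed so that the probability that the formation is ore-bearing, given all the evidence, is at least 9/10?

Prior odds = 1/24.
Combined Bayes factor of the evidence already in hand = 1.2 × 0.25 = 0.3.
Odds after that evidence = (1/24) × 0.3 = 0.0125.
Target odds = 0.9/0.1 = 9.
Need 2.75ⁿ ≥ 9 ÷ 0.0125 = 720.
2.75⁶ = 1771561/4096 falls short of 720 but 2.75⁷ = 19487171/16384 reaches it, so n = 7.

7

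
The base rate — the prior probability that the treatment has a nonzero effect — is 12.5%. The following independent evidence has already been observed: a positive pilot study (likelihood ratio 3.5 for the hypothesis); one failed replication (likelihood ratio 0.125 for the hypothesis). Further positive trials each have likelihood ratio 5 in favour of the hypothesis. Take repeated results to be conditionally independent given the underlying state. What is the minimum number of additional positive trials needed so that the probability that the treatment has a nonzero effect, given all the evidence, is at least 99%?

5

Prior odds = 0.125/0.875 = 1/7.
Combined Bayes factor of the evidence already in hand = 3.5 × 0.125 = 0.4375.
Odds after that evidence = (1/7) × 0.4375 = 0.0625.
Target odds = 0.99/0.01 = 99.
Need 5ⁿ ≥ 99 ÷ 0.0625 = 1584.
5⁴ = 625 falls short of 1584 but 5⁵ = 3125 reaches it, so n = 5.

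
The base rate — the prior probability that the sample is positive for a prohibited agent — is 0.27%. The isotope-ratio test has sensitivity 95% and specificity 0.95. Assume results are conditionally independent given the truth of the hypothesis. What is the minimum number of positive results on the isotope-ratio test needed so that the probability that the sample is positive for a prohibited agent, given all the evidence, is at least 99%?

Prior odds = 0.0027/0.9973 = 27/9973.
False-positive rate = 1 − 0.95 = 0.05; likelihood ratio of a positive = 0.95/0.05 = 19.
Target posterior odds = 0.99/0.01 = 99.
Require 19ⁿ ≥ 99 ÷ (27/9973) = 109703/3.
19³ = 6859 falls short of 109703/3 but 19⁴ = 130321 reaches it, so n = 4.

4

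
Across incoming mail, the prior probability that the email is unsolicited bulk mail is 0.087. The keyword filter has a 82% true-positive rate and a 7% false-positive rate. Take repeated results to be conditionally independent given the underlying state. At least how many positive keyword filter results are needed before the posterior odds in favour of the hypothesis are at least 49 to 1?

3

Prior odds: 0.087 ÷ 0.913 = 87/913.
Likelihood ratio of a positive result = 0.82/0.07 = 82/7.
Target odds = 49.
Need (87/913) × (82/7)ⁿ ≥ 49, i.e. (82/7)ⁿ ≥ 44737/87.
(82/7)² = 6724/49 falls short of 44737/87 but (82/7)³ = 551368/343 reaches it, so n = 3.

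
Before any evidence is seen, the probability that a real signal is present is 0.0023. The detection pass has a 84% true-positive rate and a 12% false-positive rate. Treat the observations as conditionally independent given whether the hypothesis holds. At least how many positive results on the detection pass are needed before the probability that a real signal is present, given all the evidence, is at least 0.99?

Prior odds: 0.0023 ÷ 0.9977 = 23/9977.
Likelihood ratio of a positive result = 0.84/0.12 = 7.
Target odds: 0.99 ÷ 0.01 = 99.
Require 7ⁿ ≥ 99 ÷ (23/9977) = 987723/23.
7⁵ = 16807 falls short of 987723/23 but 7⁶ = 117649 reaches it, so n = 6.

6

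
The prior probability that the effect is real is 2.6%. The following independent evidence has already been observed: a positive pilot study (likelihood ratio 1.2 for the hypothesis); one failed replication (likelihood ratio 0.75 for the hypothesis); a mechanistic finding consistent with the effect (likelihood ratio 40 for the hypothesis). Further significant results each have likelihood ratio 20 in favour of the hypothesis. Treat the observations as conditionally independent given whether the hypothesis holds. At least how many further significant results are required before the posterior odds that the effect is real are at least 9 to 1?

1

Prior odds = 0.026/0.974 = 13/487.
Combined Bayes factor of the evidence already in hand = 1.2 × 0.75 × 40 = 36.
Odds after that evidence = (13/487) × 36 = 468/487.
Target odds = 9.
Need 20ⁿ ≥ 9 ÷ (468/487) = 487/52.
20¹ = 20, which meets the required 487/52; so n = 1.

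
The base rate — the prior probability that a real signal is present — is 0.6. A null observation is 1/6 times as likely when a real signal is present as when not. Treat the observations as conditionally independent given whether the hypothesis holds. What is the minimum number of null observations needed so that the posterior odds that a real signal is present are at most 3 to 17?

2

Prior odds: 0.6 ÷ 0.4 = 1.5.
Likelihood ratio per null observation = 1/6.
Target odds = 3/17.
Need 1.5 × (1/6)ⁿ ≤ 3/17, i.e. (1/6)ⁿ ≤ 2/17.
(1/6)¹ = 1/6 is still above 2/17 but (1/6)² = 1/36 is at or below it, so n = 2.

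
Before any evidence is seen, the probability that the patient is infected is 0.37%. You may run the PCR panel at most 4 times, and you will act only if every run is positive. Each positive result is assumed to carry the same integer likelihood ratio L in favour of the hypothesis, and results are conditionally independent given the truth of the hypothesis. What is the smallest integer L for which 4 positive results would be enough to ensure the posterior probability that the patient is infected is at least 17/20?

Prior odds = 0.0037/0.9963 = 37/9963.
Target odds = 0.85/0.15 = 17/3.
Need L⁴ ≥ 17/3 ÷ (37/9963) = 56457/37.
6⁴ = 1296 < 56457/37 ≤ 2401 = 7⁴, so L = 7.

7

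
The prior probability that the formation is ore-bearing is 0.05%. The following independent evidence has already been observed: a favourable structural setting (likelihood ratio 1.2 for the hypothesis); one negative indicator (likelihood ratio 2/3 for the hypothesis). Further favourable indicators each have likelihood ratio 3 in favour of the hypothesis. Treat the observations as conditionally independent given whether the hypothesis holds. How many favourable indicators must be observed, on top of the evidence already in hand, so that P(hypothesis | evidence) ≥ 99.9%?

14

Prior odds = 0.0005/0.9995 = 1/1999.
Combined Bayes factor of the evidence already in hand = 1.2 × (2/3) = 0.8.
Odds after that evidence = (1/1999) × 0.8 = 4/9995.
Target odds = 0.999/0.001 = 999.
Need 3ⁿ ≥ 999 ÷ (4/9995) = 2496251.25.
3¹³ = 1594323 falls short of 2496251.25 but 3¹⁴ = 4782969 reaches it, so n = 14.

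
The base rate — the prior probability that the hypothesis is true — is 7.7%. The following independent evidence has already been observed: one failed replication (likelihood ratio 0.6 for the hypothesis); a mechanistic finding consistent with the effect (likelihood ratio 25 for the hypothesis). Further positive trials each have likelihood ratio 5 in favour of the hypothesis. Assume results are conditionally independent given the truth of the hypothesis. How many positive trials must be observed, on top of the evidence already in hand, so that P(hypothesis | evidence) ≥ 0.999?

5

Prior odds = 0.077/0.923 = 77/923.
Combined Bayes factor of the evidence already in hand = 0.6 × 25 = 15.
Odds after that evidence = (77/923) × 15 = 1155/923.
Target odds = 0.999/0.001 = 999.
Need 5ⁿ ≥ 999 ÷ (1155/923) = 307359/385.
5⁴ = 625 falls short of 307359/385 but 5⁵ = 3125 reaches it, so n = 5.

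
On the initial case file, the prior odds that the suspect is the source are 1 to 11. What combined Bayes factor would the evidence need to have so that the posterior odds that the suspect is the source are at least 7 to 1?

77

Prior odds = 1/11.
Target odds = 7.
Required Bayes factor = 7 ÷ (1/11) = 77.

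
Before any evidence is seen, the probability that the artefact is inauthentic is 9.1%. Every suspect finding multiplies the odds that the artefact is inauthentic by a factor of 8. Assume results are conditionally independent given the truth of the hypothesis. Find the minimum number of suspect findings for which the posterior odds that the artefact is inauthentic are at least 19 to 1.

Prior odds: 0.091 ÷ 0.909 = 91/909.
Likelihood ratio per suspect finding = 8.
Target odds = 19.
Require 8ⁿ ≥ 19 ÷ (91/909) = 17271/91.
8² = 64 falls short of 17271/91 but 8³ = 512 reaches it, so n = 3.

3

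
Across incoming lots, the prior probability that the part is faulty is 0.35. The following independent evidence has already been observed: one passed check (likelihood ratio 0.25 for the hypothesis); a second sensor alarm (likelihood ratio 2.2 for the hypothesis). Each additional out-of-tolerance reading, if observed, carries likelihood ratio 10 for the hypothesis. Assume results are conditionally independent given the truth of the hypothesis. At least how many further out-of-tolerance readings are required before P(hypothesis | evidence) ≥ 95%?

2

Prior odds = 0.35/0.65 = 7/13.
Combined Bayes factor of the evidence already in hand = 0.25 × 2.2 = 0.55.
Odds after that evidence = (7/13) × 0.55 = 77/260.
Target odds = 0.95/0.05 = 19.
Need 10ⁿ ≥ 19 ÷ (77/260) = 4940/77.
10¹ = 10 falls short of 4940/77 but 10² = 100 reaches it, so n = 2.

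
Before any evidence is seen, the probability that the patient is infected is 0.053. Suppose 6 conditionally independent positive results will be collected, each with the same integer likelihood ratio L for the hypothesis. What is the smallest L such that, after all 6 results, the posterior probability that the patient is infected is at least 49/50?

Prior odds = 0.053/0.947 = 53/947.
Target odds = 0.98/0.02 = 49.
Need L⁶ ≥ 49 ÷ (53/947) = 46403/53.
3⁶ = 729 < 46403/53 ≤ 4096 = 4⁶, so L = 4.

4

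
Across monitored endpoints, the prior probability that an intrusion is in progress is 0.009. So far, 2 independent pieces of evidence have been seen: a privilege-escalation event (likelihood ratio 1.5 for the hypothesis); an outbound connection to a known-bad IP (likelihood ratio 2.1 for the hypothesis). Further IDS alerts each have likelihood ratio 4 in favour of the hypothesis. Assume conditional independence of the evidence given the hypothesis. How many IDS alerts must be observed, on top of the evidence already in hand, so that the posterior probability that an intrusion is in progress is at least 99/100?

6

Prior odds = 0.009/0.991 = 9/991.
Combined Bayes factor of the evidence already in hand = 1.5 × 2.1 = 3.15.
Odds after that evidence = (9/991) × 3.15 = 567/19820.
Target odds = 0.99/0.01 = 99.
Need 4ⁿ ≥ 99 ÷ (567/19820) = 218020/63.
4⁵ = 1024 falls short of 218020/63 but 4⁶ = 4096 reaches it, so n = 6.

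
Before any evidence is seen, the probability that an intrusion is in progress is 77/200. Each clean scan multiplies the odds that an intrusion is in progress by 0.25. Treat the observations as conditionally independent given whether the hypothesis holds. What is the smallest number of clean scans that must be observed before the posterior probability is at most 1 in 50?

Prior odds = 0.385/0.615 = 77/123.
Likelihood ratio per clean scan = 0.25.
Target posterior odds = 0.02/0.98 = 1/49.
Require 0.25ⁿ ≤ 1/49 ÷ (77/123) = 123/3773.
0.25² = 0.0625 is still above 123/3773 but 0.25³ = 0.015625 is at or below it, so n = 3.

3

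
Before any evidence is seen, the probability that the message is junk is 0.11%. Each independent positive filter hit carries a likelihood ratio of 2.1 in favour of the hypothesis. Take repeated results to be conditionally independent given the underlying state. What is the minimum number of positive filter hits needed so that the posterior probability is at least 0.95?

14

Prior odds = 0.0011/0.9989 = 11/9989.
Likelihood ratio per positive filter hit = 2.1.
Target odds: 0.95 ÷ 0.05 = 19.
Need (11/9989) × 2.1ⁿ ≥ 19, i.e. 2.1ⁿ ≥ 189791/11.
2.1¹³ ≈15447.2 falls short of 189791/11 but 2.1¹⁴ ≈32439.2 reaches it, so n = 14.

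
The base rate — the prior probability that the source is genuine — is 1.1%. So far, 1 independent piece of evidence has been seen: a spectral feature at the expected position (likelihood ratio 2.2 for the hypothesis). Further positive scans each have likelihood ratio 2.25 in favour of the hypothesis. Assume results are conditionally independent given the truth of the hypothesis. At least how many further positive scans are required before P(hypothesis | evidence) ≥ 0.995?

Prior odds = 0.011/0.989 = 11/989.
Bayes factor of the evidence already in hand = 2.2.
Odds after that evidence = (11/989) × 2.2 = 121/4945.
Target odds = 0.995/0.005 = 199.
Need 2.25ⁿ ≥ 199 ÷ (121/4945) = 984055/121.
2.25¹¹ ≈7481.83 falls short of 984055/121 but 2.25¹² ≈16834.1 reaches it, so n = 12.

12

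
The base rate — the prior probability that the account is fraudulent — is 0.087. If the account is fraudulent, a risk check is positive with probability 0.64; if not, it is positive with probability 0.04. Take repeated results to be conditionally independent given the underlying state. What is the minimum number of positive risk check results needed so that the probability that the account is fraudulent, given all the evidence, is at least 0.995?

Prior odds = 0.087/0.913 = 87/913.
Likelihood ratio of a positive = 0.64/0.04 = 16.
Target odds: 0.995 ÷ 0.005 = 199.
Require 16ⁿ ≥ 199 ÷ (87/913) = 181687/87.
16² = 256 falls short of 181687/87 but 16³ = 4096 reaches it, so n = 3.

3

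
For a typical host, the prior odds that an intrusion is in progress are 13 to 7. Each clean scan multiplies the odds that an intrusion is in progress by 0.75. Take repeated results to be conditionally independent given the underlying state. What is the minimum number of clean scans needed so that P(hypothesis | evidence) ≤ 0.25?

Prior odds = 13/7.
Likelihood ratio per clean scan = 0.75.
Target posterior odds = 0.25/0.75 = 1/3.
Require 0.75ⁿ ≤ 1/3 ÷ (13/7) = 7/39.
0.75⁵ = 243/1024 is still above 7/39 but 0.75⁶ = 729/4096 is at or below it, so n = 6.

6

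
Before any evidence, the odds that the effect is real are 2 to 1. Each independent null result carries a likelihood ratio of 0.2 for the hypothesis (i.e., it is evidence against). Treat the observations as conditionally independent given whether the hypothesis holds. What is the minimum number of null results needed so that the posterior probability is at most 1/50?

Prior odds = 2.
Likelihood ratio per null result = 0.2.
Target odds: 0.02 ÷ 0.98 = 1/49.
Require 0.2ⁿ ≤ 1/49 ÷ 2 = 1/98.
0.2² = 0.04 is still above 1/98 but 0.2³ = 0.008 is at or below it, so n = 3.

3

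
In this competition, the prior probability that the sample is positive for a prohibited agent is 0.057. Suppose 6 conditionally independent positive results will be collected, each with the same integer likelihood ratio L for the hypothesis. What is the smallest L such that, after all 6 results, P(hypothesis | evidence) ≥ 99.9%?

6

Prior odds = 0.057/0.943 = 57/943.
Target odds = 0.999/0.001 = 999.
Need L⁶ ≥ 999 ÷ (57/943) = 314019/19.
5⁶ = 15625 < 314019/19 ≤ 46656 = 6⁶, so L = 6.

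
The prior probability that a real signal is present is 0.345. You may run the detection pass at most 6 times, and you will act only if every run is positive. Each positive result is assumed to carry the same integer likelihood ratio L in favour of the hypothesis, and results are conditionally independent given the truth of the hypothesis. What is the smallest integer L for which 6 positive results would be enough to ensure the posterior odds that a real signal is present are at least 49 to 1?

3

Prior odds = 0.345/0.655 = 69/131.
Target odds = 49.
Need L⁶ ≥ 49 ÷ (69/131) = 6419/69.
2⁶ = 64 < 6419/69 ≤ 729 = 3⁶, so L = 3.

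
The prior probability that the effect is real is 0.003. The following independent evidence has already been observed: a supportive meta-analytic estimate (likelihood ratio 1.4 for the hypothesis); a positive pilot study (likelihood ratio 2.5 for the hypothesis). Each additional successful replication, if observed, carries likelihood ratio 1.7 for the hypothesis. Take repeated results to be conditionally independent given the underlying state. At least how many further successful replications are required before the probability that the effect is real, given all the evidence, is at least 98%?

16

Prior odds = 0.003/0.997 = 3/997.
Combined Bayes factor of the evidence already in hand = 1.4 × 2.5 = 3.5.
Odds after that evidence = (3/997) × 3.5 = 21/1994.
Target odds = 0.98/0.02 = 49.
Need 1.7ⁿ ≥ 49 ÷ (21/1994) = 13958/3.
1.7¹⁵ ≈2862.42 falls short of 13958/3 but 1.7¹⁶ ≈4866.12 reaches it, so n = 16.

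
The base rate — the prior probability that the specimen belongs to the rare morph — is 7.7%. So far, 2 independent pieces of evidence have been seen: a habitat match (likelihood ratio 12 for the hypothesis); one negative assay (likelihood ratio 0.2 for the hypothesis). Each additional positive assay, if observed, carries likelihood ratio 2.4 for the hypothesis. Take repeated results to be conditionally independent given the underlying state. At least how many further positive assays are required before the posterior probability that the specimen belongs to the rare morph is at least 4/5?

Prior odds = 0.077/0.923 = 77/923.
Combined Bayes factor of the evidence already in hand = 12 × 0.2 = 2.4.
Odds after that evidence = (77/923) × 2.4 = 924/4615.
Target odds = 0.8/0.2 = 4.
Need 2.4ⁿ ≥ 4 ÷ (924/4615) = 4615/231.
2.4³ = 13.824 falls short of 4615/231 but 2.4⁴ = 33.1776 reaches it, so n = 4.

4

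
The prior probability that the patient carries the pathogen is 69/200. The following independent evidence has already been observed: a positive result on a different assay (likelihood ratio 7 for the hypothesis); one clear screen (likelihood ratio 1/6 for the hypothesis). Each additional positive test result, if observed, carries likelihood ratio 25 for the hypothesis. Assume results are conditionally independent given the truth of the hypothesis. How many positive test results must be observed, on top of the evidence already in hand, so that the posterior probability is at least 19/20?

Prior odds = 0.345/0.655 = 69/131.
Combined Bayes factor of the evidence already in hand = 7 × (1/6) = 7/6.
Odds after that evidence = (69/131) × 7/6 = 161/262.
Target odds = 0.95/0.05 = 19.
Need 25ⁿ ≥ 19 ÷ (161/262) = 4978/161.
25¹ = 25 falls short of 4978/161 but 25² = 625 reaches it, so n = 2.

2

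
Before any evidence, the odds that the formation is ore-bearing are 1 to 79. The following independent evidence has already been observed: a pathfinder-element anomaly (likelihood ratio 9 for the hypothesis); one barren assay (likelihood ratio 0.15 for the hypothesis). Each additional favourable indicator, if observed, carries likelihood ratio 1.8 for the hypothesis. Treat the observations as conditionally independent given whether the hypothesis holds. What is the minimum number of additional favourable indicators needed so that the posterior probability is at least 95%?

12

Prior odds = 1/79.
Combined Bayes factor of the evidence already in hand = 9 × 0.15 = 1.35.
Odds after that evidence = (1/79) × 1.35 = 27/1580.
Target odds = 0.95/0.05 = 19.
Need 1.8ⁿ ≥ 19 ÷ (27/1580) = 30020/27.
1.8¹¹ ≈642.684 falls short of 30020/27 but 1.8¹² ≈1156.83 reaches it, so n = 12.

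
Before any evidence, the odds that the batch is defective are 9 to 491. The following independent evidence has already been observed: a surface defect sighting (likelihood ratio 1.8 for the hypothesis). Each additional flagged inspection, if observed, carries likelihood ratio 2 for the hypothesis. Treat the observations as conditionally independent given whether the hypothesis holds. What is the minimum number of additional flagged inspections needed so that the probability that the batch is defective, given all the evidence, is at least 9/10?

9

Prior odds = 9/491.
Bayes factor of the evidence already in hand = 1.8.
Odds after that evidence = (9/491) × 1.8 = 81/2455.
Target odds = 0.9/0.1 = 9.
Need 2ⁿ ≥ 9 ÷ (81/2455) = 2455/9.
2⁸ = 256 falls short of 2455/9 but 2⁹ = 512 reaches it, so n = 9.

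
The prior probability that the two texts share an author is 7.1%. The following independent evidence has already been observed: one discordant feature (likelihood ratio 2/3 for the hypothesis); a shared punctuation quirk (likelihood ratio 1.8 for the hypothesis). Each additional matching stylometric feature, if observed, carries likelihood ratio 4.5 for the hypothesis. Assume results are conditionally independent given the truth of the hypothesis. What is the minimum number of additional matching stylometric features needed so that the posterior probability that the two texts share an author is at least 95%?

Prior odds = 0.071/0.929 = 71/929.
Combined Bayes factor of the evidence already in hand = (2/3) × 1.8 = 1.2.
Odds after that evidence = (71/929) × 1.2 = 426/4645.
Target odds = 0.95/0.05 = 19.
Need 4.5ⁿ ≥ 19 ÷ (426/4645) = 88255/426.
4.5³ = 91.125 falls short of 88255/426 but 4.5⁴ = 410.0625 reaches it, so n = 4.

4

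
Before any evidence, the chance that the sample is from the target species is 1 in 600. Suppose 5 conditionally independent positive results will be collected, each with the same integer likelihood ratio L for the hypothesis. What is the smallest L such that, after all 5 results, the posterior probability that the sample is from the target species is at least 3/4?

Prior odds = (1/600)/(599/600) = 1/599.
Target odds = 0.75/0.25 = 3.
Need L⁵ ≥ 3 ÷ (1/599) = 1797.
4⁵ = 1024 < 1797 ≤ 3125 = 5⁵, so L = 5.

5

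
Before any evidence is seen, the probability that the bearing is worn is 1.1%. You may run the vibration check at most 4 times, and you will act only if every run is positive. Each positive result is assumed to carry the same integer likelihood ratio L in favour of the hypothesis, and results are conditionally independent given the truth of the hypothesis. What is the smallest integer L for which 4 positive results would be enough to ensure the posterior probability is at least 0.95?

Prior odds = 0.011/0.989 = 11/989.
Target odds = 0.95/0.05 = 19.
Need L⁴ ≥ 19 ÷ (11/989) = 18791/11.
6⁴ = 1296 < 18791/11 ≤ 2401 = 7⁴, so L = 7.

7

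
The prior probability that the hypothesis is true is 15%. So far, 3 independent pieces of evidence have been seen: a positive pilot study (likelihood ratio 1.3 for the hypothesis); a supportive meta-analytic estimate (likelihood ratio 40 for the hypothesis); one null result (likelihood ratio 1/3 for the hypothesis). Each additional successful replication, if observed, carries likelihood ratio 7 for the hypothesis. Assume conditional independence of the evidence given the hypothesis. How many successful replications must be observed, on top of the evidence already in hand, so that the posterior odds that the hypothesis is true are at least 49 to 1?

2

Prior odds = 0.15/0.85 = 3/17.
Combined Bayes factor of the evidence already in hand = 1.3 × 40 × (1/3) = 52/3.
Odds after that evidence = (3/17) × 52/3 = 52/17.
Target odds = 49.
Need 7ⁿ ≥ 49 ÷ (52/17) = 833/52.
7¹ = 7 falls short of 833/52 but 7² = 49 reaches it, so n = 2.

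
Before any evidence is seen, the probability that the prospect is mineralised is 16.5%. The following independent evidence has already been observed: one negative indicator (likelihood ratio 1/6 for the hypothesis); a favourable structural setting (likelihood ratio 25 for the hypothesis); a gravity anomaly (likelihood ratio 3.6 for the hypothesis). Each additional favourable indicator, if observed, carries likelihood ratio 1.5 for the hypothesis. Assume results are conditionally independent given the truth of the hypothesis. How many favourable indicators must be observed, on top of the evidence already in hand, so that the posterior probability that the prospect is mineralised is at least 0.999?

15

Prior odds = 0.165/0.835 = 33/167.
Combined Bayes factor of the evidence already in hand = (1/6) × 25 × 3.6 = 15.
Odds after that evidence = (33/167) × 15 = 495/167.
Target odds = 0.999/0.001 = 999.
Need 1.5ⁿ ≥ 999 ÷ (495/167) = 18537/55.
1.5¹⁴ = 4782969/16384 falls short of 18537/55 but 1.5¹⁵ = 14348907/32768 reaches it, so n = 15.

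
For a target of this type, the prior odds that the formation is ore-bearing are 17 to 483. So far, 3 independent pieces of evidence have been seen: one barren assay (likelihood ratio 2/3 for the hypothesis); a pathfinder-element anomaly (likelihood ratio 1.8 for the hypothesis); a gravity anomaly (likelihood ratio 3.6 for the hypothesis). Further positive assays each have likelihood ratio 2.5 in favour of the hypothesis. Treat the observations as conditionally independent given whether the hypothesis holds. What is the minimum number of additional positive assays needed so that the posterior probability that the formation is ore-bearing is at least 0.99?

Prior odds = 17/483.
Combined Bayes factor of the evidence already in hand = (2/3) × 1.8 × 3.6 = 4.32.
Odds after that evidence = (17/483) × 4.32 = 612/4025.
Target odds = 0.99/0.01 = 99.
Need 2.5ⁿ ≥ 99 ÷ (612/4025) = 44275/68.
2.5⁷ = 610.3515625 falls short of 44275/68 but 2.5⁸ = 390625/256 reaches it, so n = 8.

8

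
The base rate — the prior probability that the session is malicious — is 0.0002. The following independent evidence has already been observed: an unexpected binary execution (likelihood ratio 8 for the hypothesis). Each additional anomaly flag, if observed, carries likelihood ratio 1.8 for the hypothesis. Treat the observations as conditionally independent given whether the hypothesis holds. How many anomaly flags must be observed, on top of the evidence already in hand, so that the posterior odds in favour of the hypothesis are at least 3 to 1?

Prior odds = 0.0002/0.9998 = 1/4999.
Bayes factor of the evidence already in hand = 8.
Odds after that evidence = (1/4999) × 8 = 8/4999.
Target odds = 3.
Need 1.8ⁿ ≥ 3 ÷ (8/4999) = 1874.625.
1.8¹² ≈1156.83 falls short of 1874.625 but 1.8¹³ ≈2082.3 reaches it, so n = 13.

13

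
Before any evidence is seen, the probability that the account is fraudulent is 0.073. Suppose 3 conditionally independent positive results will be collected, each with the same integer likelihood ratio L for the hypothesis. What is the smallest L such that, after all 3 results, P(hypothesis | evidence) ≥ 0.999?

Prior odds = 0.073/0.927 = 73/927.
Target odds = 0.999/0.001 = 999.
Need L³ ≥ 999 ÷ (73/927) = 926073/73.
23³ = 12167 < 926073/73 ≤ 13824 = 24³, so L = 24.

24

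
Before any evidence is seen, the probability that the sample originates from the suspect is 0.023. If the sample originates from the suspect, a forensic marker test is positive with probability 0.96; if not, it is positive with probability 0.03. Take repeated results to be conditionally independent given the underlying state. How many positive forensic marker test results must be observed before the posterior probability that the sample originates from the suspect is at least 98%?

3

Prior odds = 0.023/0.977 = 23/977.
Likelihood ratio of a positive = 0.96/0.03 = 32.
Target odds: 0.98 ÷ 0.02 = 49.
Need (23/977) × 32ⁿ ≥ 49, i.e. 32ⁿ ≥ 47873/23.
32² = 1024 falls short of 47873/23 but 32³ = 32768 reaches it, so n = 3.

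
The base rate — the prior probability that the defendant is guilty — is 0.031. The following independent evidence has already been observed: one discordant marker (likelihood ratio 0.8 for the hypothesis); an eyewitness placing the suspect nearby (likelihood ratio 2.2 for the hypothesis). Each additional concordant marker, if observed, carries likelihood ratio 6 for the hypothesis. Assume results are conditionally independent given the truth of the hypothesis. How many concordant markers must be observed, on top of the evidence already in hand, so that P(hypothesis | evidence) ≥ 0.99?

5

Prior odds = 0.031/0.969 = 31/969.
Combined Bayes factor of the evidence already in hand = 0.8 × 2.2 = 1.76.
Odds after that evidence = (31/969) × 1.76 = 1364/24225.
Target odds = 0.99/0.01 = 99.
Need 6ⁿ ≥ 99 ÷ (1364/24225) = 218025/124.
6⁴ = 1296 falls short of 218025/124 but 6⁵ = 7776 reaches it, so n = 5.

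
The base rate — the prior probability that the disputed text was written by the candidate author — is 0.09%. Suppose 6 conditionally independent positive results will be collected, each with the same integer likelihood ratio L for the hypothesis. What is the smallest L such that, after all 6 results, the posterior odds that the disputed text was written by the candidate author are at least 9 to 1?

Prior odds = 0.0009/0.9991 = 9/9991.
Target odds = 9.
Need L⁶ ≥ 9 ÷ (9/9991) = 9991.
4⁶ = 4096 < 9991 ≤ 15625 = 5⁶, so L = 5.

5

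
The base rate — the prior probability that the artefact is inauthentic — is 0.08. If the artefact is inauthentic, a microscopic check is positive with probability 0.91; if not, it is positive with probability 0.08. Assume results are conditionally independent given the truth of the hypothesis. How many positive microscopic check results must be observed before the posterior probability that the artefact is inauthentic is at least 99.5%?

4

Prior odds: 0.08 ÷ 0.92 = 2/23.
Likelihood ratio of a positive = 0.91/0.08 = 11.375.
Target posterior odds = 0.995/0.005 = 199.
Need (2/23) × 11.375ⁿ ≥ 199, i.e. 11.375ⁿ ≥ 2288.5.
11.375³ = 753571/512 falls short of 2288.5 but 11.375⁴ = 68574961/4096 reaches it, so n = 4.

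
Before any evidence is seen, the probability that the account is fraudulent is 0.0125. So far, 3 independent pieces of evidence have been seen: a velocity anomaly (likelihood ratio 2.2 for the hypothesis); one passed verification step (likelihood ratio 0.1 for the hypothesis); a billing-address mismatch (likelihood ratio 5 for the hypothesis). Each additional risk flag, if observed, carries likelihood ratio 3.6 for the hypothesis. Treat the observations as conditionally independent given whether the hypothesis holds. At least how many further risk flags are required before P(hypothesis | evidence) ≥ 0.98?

Prior odds = 0.0125/0.9875 = 1/79.
Combined Bayes factor of the evidence already in hand = 2.2 × 0.1 × 5 = 1.1.
Odds after that evidence = (1/79) × 1.1 = 11/790.
Target odds = 0.98/0.02 = 49.
Need 3.6ⁿ ≥ 49 ÷ (11/790) = 38710/11.
3.6⁶ = 34012224/15625 falls short of 38710/11 but 3.6⁷ = 612220032/78125 reaches it, so n = 7.

7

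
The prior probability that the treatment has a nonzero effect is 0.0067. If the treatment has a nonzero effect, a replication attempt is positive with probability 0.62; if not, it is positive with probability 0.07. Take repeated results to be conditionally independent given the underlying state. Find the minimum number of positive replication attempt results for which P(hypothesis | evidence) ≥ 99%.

5

Prior odds = 0.0067/0.9933 = 67/9933.
Likelihood ratio of a positive = 0.62/0.07 = 62/7.
Target posterior odds = 0.99/0.01 = 99.
Require (62/7)ⁿ ≥ 99 ÷ (67/9933) = 983367/67.
(62/7)⁴ = 14776336/2401 falls short of 983367/67 but (62/7)⁵ = 916132832/16807 reaches it, so n = 5.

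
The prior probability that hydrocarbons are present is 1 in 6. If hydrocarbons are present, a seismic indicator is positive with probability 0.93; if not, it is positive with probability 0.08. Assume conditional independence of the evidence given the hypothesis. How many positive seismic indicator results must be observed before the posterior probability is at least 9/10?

2

Prior odds: (1/6) ÷ (5/6) = 0.2.
Likelihood ratio of a positive = 0.93/0.08 = 11.625.
Target odds: 0.9 ÷ 0.1 = 9.
Need 0.2 × 11.625ⁿ ≥ 9, i.e. 11.625ⁿ ≥ 45.
11.625¹ = 11.625 falls short of 45 but 11.625² = 135.140625 reaches it, so n = 2.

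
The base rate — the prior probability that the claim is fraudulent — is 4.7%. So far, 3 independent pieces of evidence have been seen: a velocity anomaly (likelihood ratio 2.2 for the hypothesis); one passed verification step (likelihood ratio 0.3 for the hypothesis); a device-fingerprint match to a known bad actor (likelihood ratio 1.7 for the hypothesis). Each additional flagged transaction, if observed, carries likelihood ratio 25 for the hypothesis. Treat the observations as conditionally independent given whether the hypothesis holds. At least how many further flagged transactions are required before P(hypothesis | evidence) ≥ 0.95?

2

Prior odds = 0.047/0.953 = 47/953.
Combined Bayes factor of the evidence already in hand = 2.2 × 0.3 × 1.7 = 1.122.
Odds after that evidence = (47/953) × 1.122 = 26367/476500.
Target odds = 0.95/0.05 = 19.
Need 25ⁿ ≥ 19 ÷ (26367/476500) = 9053500/26367.
25¹ = 25 falls short of 9053500/26367 but 25² = 625 reaches it, so n = 2.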